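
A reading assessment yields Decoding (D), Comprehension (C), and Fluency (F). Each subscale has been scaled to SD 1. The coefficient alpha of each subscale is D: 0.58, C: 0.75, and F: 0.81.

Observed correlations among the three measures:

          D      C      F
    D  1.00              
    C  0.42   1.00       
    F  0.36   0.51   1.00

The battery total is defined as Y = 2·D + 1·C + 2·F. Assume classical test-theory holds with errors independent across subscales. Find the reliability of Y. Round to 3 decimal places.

Var(Y) = 2² + 1 + 2² + 2·[2·0.42 + 4·0.36 + 2·0.51] = 9 + 6.6 = 15.6.
With uncorrelated errors the cross-covariances are all true-score covariance, so they carry over unchanged; only the diagonal terms shrink to ρᵢσᵢ².
True-score variance = [2²·0.58 + 0.75 + 2²·0.81] + 6.6 = 6.31 + 6.6 = 12.91.
Reliability = 12.91 / 15.6 = 0.828.

0.828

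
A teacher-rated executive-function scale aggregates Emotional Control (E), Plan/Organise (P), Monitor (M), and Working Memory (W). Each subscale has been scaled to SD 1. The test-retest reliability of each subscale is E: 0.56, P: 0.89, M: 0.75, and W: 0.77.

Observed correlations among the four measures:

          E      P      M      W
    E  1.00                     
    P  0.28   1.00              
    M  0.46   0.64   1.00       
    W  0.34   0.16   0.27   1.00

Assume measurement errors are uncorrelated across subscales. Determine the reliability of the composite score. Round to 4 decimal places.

Var(E+P+M+W) = 4 + 2·[0.28 + 0.46 + 0.34 + 0.64 + 0.16 + 0.27] = 4 + 4.3 = 8.3.
Because errors are independent across components, Cov(Tᵢ,Tⱼ) = Cov(Xᵢ,Xⱼ); the off-diagonal part of the true-score variance is the same as above.
True-score variance = [0.56 + 0.89 + 0.75 + 0.77] + 4.3 = 2.97 + 4.3 = 7.27.
Reliability = 7.27 / 8.3 = 0.8759.

0.8759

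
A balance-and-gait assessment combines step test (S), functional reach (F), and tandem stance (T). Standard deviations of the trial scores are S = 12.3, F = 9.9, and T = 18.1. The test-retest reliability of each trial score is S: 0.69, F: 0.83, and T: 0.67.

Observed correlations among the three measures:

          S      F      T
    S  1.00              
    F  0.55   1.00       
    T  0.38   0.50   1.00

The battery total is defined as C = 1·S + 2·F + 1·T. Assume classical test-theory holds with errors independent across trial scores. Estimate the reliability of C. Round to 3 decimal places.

Var(C) = 12.3² + 2²·9.9² + 18.1² + 2·[2·12.3·9.9·0.55 + 12.3·18.1·0.38 + 2·9.9·18.1·0.50] = 870.94 + 795.473 = 1666.41.
Because errors are independent across components, Cov(Tᵢ,Tⱼ) = Cov(Xᵢ,Xⱼ); the off-diagonal part of the true-score variance is the same as above.
True-score variance = [12.3²·0.69 + 2²·9.9²·0.83 + 18.1²·0.67] + 795.473 = 649.282 + 795.473 = 1444.75.
Reliability = 1444.75 / 1666.41 = 0.867.

0.867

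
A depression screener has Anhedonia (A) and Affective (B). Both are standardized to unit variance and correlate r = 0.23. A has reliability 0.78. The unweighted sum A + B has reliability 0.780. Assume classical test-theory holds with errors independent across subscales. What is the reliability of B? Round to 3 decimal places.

Var(A+B) = 2 + 2·0.23 = 2.460.
True-score variance = ρ_A + ρ_B + 2·0.23, so 0.780 = (0.78 + ρ_B + 0.46) / 2.460.
ρ_B = 0.780·2.460 − 0.78 − 0.46 = 0.679.

0.679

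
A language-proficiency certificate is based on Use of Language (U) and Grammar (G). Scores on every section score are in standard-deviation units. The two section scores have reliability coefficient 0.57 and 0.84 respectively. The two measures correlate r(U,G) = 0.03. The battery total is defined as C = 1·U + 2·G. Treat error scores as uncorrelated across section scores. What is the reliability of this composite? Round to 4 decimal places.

Var(C) = 1 + 2² + 2·[2·0.03] = 5 + 0.12 = 5.12.
With uncorrelated errors the cross-covariances are all true-score covariance, so they carry over unchanged; only the diagonal terms shrink to ρᵢσᵢ².
True-score variance = [0.57 + 2²·0.84] + 0.12 = 3.93 + 0.12 = 4.05.
Reliability = 4.05 / 5.12 = 0.7910.

0.7910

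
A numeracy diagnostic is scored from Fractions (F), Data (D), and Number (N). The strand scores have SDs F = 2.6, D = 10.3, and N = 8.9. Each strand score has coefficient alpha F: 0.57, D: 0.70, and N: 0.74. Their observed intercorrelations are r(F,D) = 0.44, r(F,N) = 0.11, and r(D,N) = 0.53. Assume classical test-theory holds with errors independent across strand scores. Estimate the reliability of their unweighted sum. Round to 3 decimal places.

Var(F+D+N) = 2.6² + 10.3² + 8.9² + 2·[2.6·10.3·0.44 + 2.6·8.9·0.11 + 10.3·8.9·0.53] = 192.06 + 125.827 = 317.887.
Because errors are independent across components, Cov(Tᵢ,Tⱼ) = Cov(Xᵢ,Xⱼ); the off-diagonal part of the true-score variance is the same as above.
True-score variance = [2.6²·0.57 + 10.3²·0.70 + 8.9²·0.74] + 125.827 = 136.732 + 125.827 = 262.559.
Reliability = 262.559 / 317.887 = 0.826.

0.826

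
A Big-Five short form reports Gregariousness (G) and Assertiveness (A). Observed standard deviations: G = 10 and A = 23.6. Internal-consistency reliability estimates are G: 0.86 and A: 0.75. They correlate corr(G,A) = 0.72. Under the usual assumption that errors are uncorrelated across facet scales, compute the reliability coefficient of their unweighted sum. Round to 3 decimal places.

Var(G+A) = 10² + 23.6² + 2·[10·23.6·0.72] = 656.96 + 339.84 = 996.8.
Because errors are independent across components, Cov(Tᵢ,Tⱼ) = Cov(Xᵢ,Xⱼ); the off-diagonal part of the true-score variance is the same as above.
True-score variance = [10²·0.86 + 23.6²·0.75] + 339.84 = 503.72 + 339.84 = 843.56.
Reliability = 843.56 / 996.8 = 0.846.

0.846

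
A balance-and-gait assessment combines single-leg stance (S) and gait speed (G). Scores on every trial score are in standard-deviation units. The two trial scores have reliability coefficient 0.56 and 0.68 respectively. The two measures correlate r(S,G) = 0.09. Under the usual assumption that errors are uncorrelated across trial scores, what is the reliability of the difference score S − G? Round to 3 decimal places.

Var(S−G) = 1 + 1 − 2·0.09 = 2 − 0.18 = 1.82.
With uncorrelated errors the cross-covariances are all true-score covariance, so they carry over unchanged; only the diagonal terms shrink to ρᵢσᵢ².
True-score variance = [0.56 + 0.68] − 0.18 = 1.24 − 0.18 = 1.06.
Reliability = 1.06 / 1.82 = 0.582.

0.582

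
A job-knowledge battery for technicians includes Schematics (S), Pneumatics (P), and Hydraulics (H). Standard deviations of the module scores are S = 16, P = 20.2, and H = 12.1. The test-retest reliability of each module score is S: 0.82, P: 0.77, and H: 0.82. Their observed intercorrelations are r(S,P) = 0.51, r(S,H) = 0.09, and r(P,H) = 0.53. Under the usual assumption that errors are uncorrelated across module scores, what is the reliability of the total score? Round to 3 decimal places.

Var(S+P+H) = 16² + 20.2² + 12.1² + 2·[16·20.2·0.51 + 16·12.1·0.09 + 20.2·12.1·0.53] = 810.45 + 623.597 = 1434.05.
Under uncorrelated errors the observed covariances equal the true-score covariances, so only the own-variance terms attenuate.
True-score variance = [16²·0.82 + 20.2²·0.77 + 12.1²·0.82] + 623.597 = 644.167 + 623.597 = 1267.76.
Reliability = 1267.76 / 1434.05 = 0.884.

0.884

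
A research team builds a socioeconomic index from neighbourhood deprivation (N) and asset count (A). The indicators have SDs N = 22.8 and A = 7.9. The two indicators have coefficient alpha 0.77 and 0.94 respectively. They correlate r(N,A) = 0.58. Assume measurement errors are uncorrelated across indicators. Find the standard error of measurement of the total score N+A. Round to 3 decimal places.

11.104

Var(total) = 582.25 + 208.939 = 791.189.
True-score variance = 458.942 + 208.939 = 667.881, so reliability = 0.8441.
Error variance = 791.189 − 667.881 = 123.308; SEM = √123.308 = 11.104.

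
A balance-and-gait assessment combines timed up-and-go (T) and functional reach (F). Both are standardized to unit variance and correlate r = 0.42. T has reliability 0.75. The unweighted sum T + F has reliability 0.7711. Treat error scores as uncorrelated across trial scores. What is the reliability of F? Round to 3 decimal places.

0.600

Var(T+F) = 2 + 2·0.42 = 2.840.
True-score variance = ρ_T + ρ_F + 2·0.42, so 0.7711 = (0.75 + ρ_F + 0.84) / 2.840.
ρ_F = 0.7711·2.840 − 0.75 − 0.84 = 0.600.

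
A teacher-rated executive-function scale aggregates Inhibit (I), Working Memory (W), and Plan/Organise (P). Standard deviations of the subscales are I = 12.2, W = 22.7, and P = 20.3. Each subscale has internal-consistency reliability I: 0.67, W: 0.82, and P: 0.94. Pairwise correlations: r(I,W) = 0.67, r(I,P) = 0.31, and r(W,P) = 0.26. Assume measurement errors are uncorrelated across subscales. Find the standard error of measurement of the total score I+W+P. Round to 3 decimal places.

Var(total) = 1076.22 + 764.27 = 1840.49.
True-score variance = 909.625 + 764.27 = 1673.9, so reliability = 0.9095.
Error variance = 1840.49 − 1673.9 = 166.595; SEM = √166.595 = 12.907.

12.907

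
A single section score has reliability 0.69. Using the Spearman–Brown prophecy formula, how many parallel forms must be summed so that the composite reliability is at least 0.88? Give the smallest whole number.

k ≥ ρ*(1−ρ₁)/(ρ₁(1−ρ*)) = 0.88·0.31 / (0.69·0.12) = 3.295.
Smallest integer k = 4.

4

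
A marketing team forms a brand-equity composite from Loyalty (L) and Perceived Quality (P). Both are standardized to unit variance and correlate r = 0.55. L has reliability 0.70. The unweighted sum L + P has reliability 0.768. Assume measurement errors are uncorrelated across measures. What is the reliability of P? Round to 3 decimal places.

0.581

Var(L+P) = 2 + 2·0.55 = 3.100.
True-score variance = ρ_L + ρ_P + 2·0.55, so 0.768 = (0.70 + ρ_P + 1.10) / 3.100.
ρ_P = 0.768·3.100 − 0.70 − 1.10 = 0.581.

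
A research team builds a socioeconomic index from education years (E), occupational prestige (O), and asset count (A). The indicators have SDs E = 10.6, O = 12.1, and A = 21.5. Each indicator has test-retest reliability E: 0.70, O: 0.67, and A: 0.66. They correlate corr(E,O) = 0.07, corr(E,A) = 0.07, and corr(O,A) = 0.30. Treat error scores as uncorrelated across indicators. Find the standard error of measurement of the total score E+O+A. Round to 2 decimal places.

15.47

Var(total) = 721.02 + 205.952 = 926.972.
True-score variance = 481.832 + 205.952 = 687.784, so reliability = 0.7420.
Error variance = 926.972 − 687.784 = 239.188; SEM = √239.188 = 15.47.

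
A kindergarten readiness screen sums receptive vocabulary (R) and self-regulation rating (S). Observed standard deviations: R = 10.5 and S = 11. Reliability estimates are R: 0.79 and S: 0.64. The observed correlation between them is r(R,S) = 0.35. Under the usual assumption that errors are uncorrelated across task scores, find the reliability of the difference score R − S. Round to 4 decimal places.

0.5564

Var(R−S) = 10.5² + 11² − 2·10.5·11·0.35 = 231.25 − 80.85 = 150.4.
Under uncorrelated errors the observed covariances equal the true-score covariances, so only the own-variance terms attenuate.
True-score variance = [10.5²·0.79 + 11²·0.64] − 80.85 = 164.538 − 80.85 = 83.6875.
Reliability = 83.6875 / 150.4 = 0.5564.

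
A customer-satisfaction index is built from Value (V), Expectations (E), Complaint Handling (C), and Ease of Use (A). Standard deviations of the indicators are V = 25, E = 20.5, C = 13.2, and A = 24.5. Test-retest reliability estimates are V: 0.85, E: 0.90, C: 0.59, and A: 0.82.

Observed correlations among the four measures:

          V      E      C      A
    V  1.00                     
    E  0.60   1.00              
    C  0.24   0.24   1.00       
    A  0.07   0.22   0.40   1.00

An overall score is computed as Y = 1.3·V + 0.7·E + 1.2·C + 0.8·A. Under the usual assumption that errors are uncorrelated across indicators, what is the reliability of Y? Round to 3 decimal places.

Var(Y) = 1.3²·25² + 0.7²·20.5² + 1.2²·13.2² + 0.8²·24.5² + 2·[0.91·25·20.5·0.60 + 1.56·25·13.2·0.24 + 1.04·25·24.5·0.07 + 0.84·20.5·13.2·0.24 + 0.56·20.5·24.5·0.22 + 0.96·13.2·24.5·0.40] = 1897.24 + 1377.17 = 3274.4.
Under uncorrelated errors the observed covariances equal the true-score covariances, so only the own-variance terms attenuate.
True-score variance = [1.3²·25²·0.85 + 0.7²·20.5²·0.90 + 1.2²·13.2²·0.59 + 0.8²·24.5²·0.82] + 1377.17 = 1546.19 + 1377.17 = 2923.35.
Reliability = 2923.35 / 3274.4 = 0.893.

0.893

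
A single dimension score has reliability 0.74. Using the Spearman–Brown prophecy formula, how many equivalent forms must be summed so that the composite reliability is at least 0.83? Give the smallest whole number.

2

k ≥ ρ*(1−ρ₁)/(ρ₁(1−ρ*)) = 0.83·0.26 / (0.74·0.17) = 1.715.
Smallest integer k = 2.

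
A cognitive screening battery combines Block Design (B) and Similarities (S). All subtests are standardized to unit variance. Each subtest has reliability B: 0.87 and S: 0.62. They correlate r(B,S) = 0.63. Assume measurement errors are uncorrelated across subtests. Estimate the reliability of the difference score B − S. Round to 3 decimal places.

0.311

Var(B−S) = 1 + 1 − 2·0.63 = 2 − 1.26 = 0.74.
Under uncorrelated errors the observed covariances equal the true-score covariances, so only the own-variance terms attenuate.
True-score variance = [0.87 + 0.62] − 1.26 = 1.49 − 1.26 = 0.23.
Reliability = 0.23 / 0.74 = 0.311.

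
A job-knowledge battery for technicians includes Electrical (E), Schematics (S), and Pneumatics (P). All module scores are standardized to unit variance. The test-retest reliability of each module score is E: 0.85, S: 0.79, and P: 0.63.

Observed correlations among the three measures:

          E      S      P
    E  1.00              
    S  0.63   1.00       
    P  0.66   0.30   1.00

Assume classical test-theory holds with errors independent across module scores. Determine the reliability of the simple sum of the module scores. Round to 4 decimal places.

Var(E+S+P) = 3 + 2·[0.63 + 0.66 + 0.30] = 3 + 3.18 = 6.18.
Under uncorrelated errors the observed covariances equal the true-score covariances, so only the own-variance terms attenuate.
True-score variance = [0.85 + 0.79 + 0.63] + 3.18 = 2.27 + 3.18 = 5.45.
Reliability = 5.45 / 6.18 = 0.8819.

0.8819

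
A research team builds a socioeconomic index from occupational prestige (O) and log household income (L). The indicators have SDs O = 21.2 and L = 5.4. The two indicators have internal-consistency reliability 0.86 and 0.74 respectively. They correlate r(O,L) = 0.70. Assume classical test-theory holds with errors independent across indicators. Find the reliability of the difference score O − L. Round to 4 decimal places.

0.7785

Var(O−L) = 21.2² + 5.4² − 2·21.2·5.4·0.70 = 478.6 − 160.272 = 318.328.
Because errors are independent across components, Cov(Tᵢ,Tⱼ) = Cov(Xᵢ,Xⱼ); the off-diagonal part of the true-score variance is the same as above.
True-score variance = [21.2²·0.86 + 5.4²·0.74] − 160.272 = 408.097 − 160.272 = 247.825.
Reliability = 247.825 / 318.328 = 0.7785.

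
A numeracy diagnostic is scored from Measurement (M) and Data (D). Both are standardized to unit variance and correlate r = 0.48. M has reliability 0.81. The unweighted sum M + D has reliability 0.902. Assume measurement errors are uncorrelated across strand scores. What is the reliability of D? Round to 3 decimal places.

0.900

Var(M+D) = 2 + 2·0.48 = 2.960.
True-score variance = ρ_M + ρ_D + 2·0.48, so 0.902 = (0.81 + ρ_D + 0.96) / 2.960.
ρ_D = 0.902·2.960 − 0.81 − 0.96 = 0.900.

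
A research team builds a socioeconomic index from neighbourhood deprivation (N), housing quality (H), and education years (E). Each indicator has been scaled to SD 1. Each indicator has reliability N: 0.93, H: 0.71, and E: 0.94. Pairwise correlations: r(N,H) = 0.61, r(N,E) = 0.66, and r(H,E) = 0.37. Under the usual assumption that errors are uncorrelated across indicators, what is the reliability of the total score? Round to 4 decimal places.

Var(N+H+E) = 3 + 2·[0.61 + 0.66 + 0.37] = 3 + 3.28 = 6.28.
Because errors are independent across components, Cov(Tᵢ,Tⱼ) = Cov(Xᵢ,Xⱼ); the off-diagonal part of the true-score variance is the same as above.
True-score variance = [0.93 + 0.71 + 0.94] + 3.28 = 2.58 + 3.28 = 5.86.
Reliability = 5.86 / 6.28 = 0.9331.

0.9331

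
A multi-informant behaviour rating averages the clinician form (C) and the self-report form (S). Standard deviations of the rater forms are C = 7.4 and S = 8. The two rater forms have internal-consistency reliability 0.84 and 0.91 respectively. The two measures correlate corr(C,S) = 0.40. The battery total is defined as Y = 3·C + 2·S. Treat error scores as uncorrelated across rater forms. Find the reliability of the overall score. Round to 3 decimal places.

0.901

Var(Y) = 3²·7.4² + 2²·8² + 2·[6·7.4·8·0.40] = 748.84 + 284.16 = 1033.
Under uncorrelated errors the observed covariances equal the true-score covariances, so only the own-variance terms attenuate.
True-score variance = [3²·7.4²·0.84 + 2²·8²·0.91] + 284.16 = 646.946 + 284.16 = 931.106.
Reliability = 931.106 / 1033 = 0.901.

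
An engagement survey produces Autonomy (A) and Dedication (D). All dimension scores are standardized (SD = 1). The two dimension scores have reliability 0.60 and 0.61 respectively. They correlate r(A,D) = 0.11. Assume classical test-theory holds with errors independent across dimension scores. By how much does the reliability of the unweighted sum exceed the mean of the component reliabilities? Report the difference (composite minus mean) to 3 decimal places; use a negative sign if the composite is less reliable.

0.039

Var(sum) = 2 + 0.22 = 2.22; true-score variance = 1.21 + 0.22 = 1.43; composite reliability = 0.6441.
Mean component reliability = 0.6050.
Difference = 0.6441 − 0.6050 = 0.039.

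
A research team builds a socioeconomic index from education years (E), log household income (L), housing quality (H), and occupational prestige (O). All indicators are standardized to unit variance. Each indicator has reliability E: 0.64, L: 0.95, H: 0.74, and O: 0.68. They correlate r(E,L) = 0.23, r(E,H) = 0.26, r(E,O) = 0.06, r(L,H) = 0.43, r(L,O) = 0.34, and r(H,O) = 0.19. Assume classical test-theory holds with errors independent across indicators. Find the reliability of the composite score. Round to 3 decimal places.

Var(E+L+H+O) = 4 + 2·[0.23 + 0.26 + 0.06 + 0.43 + 0.34 + 0.19] = 4 + 3.02 = 7.02.
Because errors are independent across components, Cov(Tᵢ,Tⱼ) = Cov(Xᵢ,Xⱼ); the off-diagonal part of the true-score variance is the same as above.
True-score variance = [0.64 + 0.95 + 0.74 + 0.68] + 3.02 = 3.01 + 3.02 = 6.03.
Reliability = 6.03 / 7.02 = 0.859.

0.859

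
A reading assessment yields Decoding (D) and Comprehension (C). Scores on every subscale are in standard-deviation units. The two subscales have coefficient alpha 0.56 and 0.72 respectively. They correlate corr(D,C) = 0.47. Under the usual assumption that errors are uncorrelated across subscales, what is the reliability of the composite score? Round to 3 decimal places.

0.755

Var(D+C) = 2 + 2·[0.47] = 2 + 0.94 = 2.94.
Under uncorrelated errors the observed covariances equal the true-score covariances, so only the own-variance terms attenuate.
True-score variance = [0.56 + 0.72] + 0.94 = 1.28 + 0.94 = 2.22.
Reliability = 2.22 / 2.94 = 0.755.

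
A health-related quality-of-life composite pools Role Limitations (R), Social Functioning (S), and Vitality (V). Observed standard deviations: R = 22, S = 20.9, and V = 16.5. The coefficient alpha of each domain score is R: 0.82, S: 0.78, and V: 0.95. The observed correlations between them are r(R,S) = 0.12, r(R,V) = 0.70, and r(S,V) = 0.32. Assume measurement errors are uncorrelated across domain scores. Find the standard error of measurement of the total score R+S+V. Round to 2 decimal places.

Var(total) = 1193.06 + 839.256 = 2032.32.
True-score variance = 996.229 + 839.256 = 1835.49, so reliability = 0.9031.
Error variance = 2032.32 − 1835.49 = 196.831; SEM = √196.831 = 14.03.

14.03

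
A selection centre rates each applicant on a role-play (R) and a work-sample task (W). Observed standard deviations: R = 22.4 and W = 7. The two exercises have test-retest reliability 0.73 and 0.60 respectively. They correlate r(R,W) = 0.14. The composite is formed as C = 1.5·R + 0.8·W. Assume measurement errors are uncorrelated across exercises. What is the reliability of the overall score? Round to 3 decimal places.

Var(C) = 1.5²·22.4² + 0.8²·7² + 2·[1.2·22.4·7·0.14] = 1160.32 + 52.6848 = 1213.
Under uncorrelated errors the observed covariances equal the true-score covariances, so only the own-variance terms attenuate.
True-score variance = [1.5²·22.4²·0.73 + 0.8²·7²·0.60] + 52.6848 = 842.957 + 52.6848 = 895.642.
Reliability = 895.642 / 1213 = 0.738.

0.738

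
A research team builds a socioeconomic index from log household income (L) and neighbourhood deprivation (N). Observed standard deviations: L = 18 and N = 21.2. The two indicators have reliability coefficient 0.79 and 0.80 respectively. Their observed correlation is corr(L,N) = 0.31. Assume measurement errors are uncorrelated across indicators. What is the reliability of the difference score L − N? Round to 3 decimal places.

Var(L−N) = 18² + 21.2² − 2·18·21.2·0.31 = 773.44 − 236.592 = 536.848.
Because errors are independent across components, Cov(Tᵢ,Tⱼ) = Cov(Xᵢ,Xⱼ); the off-diagonal part of the true-score variance is the same as above.
True-score variance = [18²·0.79 + 21.2²·0.80] − 236.592 = 615.512 − 236.592 = 378.92.
Reliability = 378.92 / 536.848 = 0.706.

0.706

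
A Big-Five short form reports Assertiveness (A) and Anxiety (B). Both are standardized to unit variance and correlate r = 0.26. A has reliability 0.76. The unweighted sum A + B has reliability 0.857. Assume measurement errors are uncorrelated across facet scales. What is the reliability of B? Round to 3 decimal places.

Var(A+B) = 2 + 2·0.26 = 2.520.
True-score variance = ρ_A + ρ_B + 2·0.26, so 0.857 = (0.76 + ρ_B + 0.52) / 2.520.
ρ_B = 0.857·2.520 − 0.76 − 0.52 = 0.880.

0.880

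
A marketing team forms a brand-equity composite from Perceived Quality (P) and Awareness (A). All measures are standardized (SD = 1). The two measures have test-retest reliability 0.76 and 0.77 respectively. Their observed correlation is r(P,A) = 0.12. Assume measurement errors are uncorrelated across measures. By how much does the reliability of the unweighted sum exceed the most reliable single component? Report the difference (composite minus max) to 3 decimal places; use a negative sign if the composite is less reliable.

Var(sum) = 2 + 0.24 = 2.24; true-score variance = 1.53 + 0.24 = 1.77; composite reliability = 0.7902.
Max component reliability = 0.7700.
Difference = 0.7902 − 0.7700 = 0.020.

0.020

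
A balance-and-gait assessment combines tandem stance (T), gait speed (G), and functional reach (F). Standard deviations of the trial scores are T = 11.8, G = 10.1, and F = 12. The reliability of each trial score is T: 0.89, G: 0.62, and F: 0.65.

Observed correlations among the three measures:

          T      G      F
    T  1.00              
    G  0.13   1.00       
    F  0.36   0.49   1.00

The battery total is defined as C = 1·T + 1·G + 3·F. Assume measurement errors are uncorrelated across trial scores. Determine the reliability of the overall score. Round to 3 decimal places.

Var(C) = 11.8² + 10.1² + 3²·12² + 2·[11.8·10.1·0.13 + 3·11.8·12·0.36 + 3·10.1·12·0.49] = 1537.25 + 693.171 = 2230.42.
With uncorrelated errors the cross-covariances are all true-score covariance, so they carry over unchanged; only the diagonal terms shrink to ρᵢσᵢ².
True-score variance = [11.8²·0.89 + 10.1²·0.62 + 3²·12²·0.65] + 693.171 = 1029.57 + 693.171 = 1722.74.
Reliability = 1722.74 / 2230.42 = 0.772.

0.772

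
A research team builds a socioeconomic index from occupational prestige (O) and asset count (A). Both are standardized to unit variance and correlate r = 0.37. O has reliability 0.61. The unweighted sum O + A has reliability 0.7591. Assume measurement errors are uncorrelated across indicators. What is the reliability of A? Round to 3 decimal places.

0.730

Var(O+A) = 2 + 2·0.37 = 2.740.
True-score variance = ρ_O + ρ_A + 2·0.37, so 0.7591 = (0.61 + ρ_A + 0.74) / 2.740.
ρ_A = 0.7591·2.740 − 0.61 − 0.74 = 0.730.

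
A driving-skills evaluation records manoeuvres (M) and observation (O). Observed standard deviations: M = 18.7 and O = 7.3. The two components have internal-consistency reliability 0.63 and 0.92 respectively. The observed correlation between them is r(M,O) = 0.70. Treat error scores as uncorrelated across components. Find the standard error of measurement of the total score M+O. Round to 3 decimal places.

Var(total) = 402.98 + 191.114 = 594.094.
True-score variance = 269.332 + 191.114 = 460.445, so reliability = 0.7750.
Error variance = 594.094 − 460.445 = 133.649; SEM = √133.649 = 11.561.

11.561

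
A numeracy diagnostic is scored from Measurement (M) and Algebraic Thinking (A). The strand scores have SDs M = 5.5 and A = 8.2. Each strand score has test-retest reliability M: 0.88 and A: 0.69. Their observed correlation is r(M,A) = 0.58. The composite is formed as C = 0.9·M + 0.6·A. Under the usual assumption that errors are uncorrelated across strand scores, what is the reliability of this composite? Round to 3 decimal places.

Var(C) = 0.9²·5.5² + 0.6²·8.2² + 2·[0.54·5.5·8.2·0.58] = 48.7089 + 28.2506 = 76.9595.
Under uncorrelated errors the observed covariances equal the true-score covariances, so only the own-variance terms attenuate.
True-score variance = [0.9²·5.5²·0.88 + 0.6²·8.2²·0.69] + 28.2506 = 38.2646 + 28.2506 = 66.5153.
Reliability = 66.5153 / 76.9595 = 0.864.

0.864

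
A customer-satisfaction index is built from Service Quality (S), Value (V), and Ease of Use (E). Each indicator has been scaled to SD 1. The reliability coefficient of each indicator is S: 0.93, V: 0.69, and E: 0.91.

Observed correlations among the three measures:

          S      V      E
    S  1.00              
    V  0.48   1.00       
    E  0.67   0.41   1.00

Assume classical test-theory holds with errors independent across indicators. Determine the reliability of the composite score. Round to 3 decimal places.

Var(S+V+E) = 3 + 2·[0.48 + 0.67 + 0.41] = 3 + 3.12 = 6.12.
Because errors are independent across components, Cov(Tᵢ,Tⱼ) = Cov(Xᵢ,Xⱼ); the off-diagonal part of the true-score variance is the same as above.
True-score variance = [0.93 + 0.69 + 0.91] + 3.12 = 2.53 + 3.12 = 5.65.
Reliability = 5.65 / 6.12 = 0.923.

0.923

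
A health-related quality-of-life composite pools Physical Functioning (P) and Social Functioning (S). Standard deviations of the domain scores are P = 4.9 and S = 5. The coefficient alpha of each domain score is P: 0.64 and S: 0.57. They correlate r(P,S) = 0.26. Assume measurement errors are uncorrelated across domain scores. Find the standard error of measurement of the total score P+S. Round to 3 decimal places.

4.404

Var(total) = 49.01 + 12.74 = 61.75.
True-score variance = 29.6164 + 12.74 = 42.3564, so reliability = 0.6859.
Error variance = 61.75 − 42.3564 = 19.3936; SEM = √19.3936 = 4.404.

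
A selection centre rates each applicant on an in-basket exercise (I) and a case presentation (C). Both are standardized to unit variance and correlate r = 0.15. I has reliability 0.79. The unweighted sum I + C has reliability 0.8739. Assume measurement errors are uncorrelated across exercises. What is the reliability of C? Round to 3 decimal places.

Var(I+C) = 2 + 2·0.15 = 2.300.
True-score variance = ρ_I + ρ_C + 2·0.15, so 0.8739 = (0.79 + ρ_C + 0.30) / 2.300.
ρ_C = 0.8739·2.300 − 0.79 − 0.30 = 0.920.

0.920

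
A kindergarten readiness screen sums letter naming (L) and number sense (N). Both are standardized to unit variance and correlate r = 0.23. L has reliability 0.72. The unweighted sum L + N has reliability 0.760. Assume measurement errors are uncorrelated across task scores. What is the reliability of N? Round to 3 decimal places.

0.690

Var(L+N) = 2 + 2·0.23 = 2.460.
True-score variance = ρ_L + ρ_N + 2·0.23, so 0.760 = (0.72 + ρ_N + 0.46) / 2.460.
ρ_N = 0.760·2.460 − 0.72 − 0.46 = 0.690.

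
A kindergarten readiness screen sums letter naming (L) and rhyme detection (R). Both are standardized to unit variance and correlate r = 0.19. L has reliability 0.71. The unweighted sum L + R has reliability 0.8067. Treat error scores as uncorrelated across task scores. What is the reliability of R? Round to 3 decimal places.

0.830

Var(L+R) = 2 + 2·0.19 = 2.380.
True-score variance = ρ_L + ρ_R + 2·0.19, so 0.8067 = (0.71 + ρ_R + 0.38) / 2.380.
ρ_R = 0.8067·2.380 − 0.71 − 0.38 = 0.830.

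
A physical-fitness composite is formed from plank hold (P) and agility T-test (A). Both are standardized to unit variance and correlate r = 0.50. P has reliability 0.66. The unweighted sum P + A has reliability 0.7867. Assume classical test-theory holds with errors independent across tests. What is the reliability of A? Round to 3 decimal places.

0.700

Var(P+A) = 2 + 2·0.50 = 3.000.
True-score variance = ρ_P + ρ_A + 2·0.50, so 0.7867 = (0.66 + ρ_A + 1.00) / 3.000.
ρ_A = 0.7867·3.000 − 0.66 − 1.00 = 0.700.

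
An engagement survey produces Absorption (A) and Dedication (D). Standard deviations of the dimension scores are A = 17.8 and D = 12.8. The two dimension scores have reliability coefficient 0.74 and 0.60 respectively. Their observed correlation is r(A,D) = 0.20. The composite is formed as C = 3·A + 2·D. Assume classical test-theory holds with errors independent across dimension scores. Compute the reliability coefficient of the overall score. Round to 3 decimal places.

0.752

Var(C) = 3²·17.8² + 2²·12.8² + 2·[6·17.8·12.8·0.20] = 3506.92 + 546.816 = 4053.74.
With uncorrelated errors the cross-covariances are all true-score covariance, so they carry over unchanged; only the diagonal terms shrink to ρᵢσᵢ².
True-score variance = [3²·17.8²·0.74 + 2²·12.8²·0.60] + 546.816 = 2503.37 + 546.816 = 3050.19.
Reliability = 3050.19 / 4053.74 = 0.752.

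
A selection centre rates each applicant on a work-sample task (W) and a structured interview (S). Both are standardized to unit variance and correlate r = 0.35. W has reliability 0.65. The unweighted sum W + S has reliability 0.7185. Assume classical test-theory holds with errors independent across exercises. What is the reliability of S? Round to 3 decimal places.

Var(W+S) = 2 + 2·0.35 = 2.700.
True-score variance = ρ_W + ρ_S + 2·0.35, so 0.7185 = (0.65 + ρ_S + 0.70) / 2.700.
ρ_S = 0.7185·2.700 − 0.65 − 0.70 = 0.590.

0.590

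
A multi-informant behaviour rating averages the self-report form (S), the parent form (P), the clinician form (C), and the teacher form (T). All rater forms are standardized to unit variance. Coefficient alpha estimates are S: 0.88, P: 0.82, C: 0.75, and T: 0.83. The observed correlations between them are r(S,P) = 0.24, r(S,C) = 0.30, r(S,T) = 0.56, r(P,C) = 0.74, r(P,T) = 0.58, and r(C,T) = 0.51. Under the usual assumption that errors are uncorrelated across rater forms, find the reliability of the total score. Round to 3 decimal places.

Var(S+P+C+T) = 4 + 2·[0.24 + 0.30 + 0.56 + 0.74 + 0.58 + 0.51] = 4 + 5.86 = 9.86.
With uncorrelated errors the cross-covariances are all true-score covariance, so they carry over unchanged; only the diagonal terms shrink to ρᵢσᵢ².
True-score variance = [0.88 + 0.82 + 0.75 + 0.83] + 5.86 = 3.28 + 5.86 = 9.14.
Reliability = 9.14 / 9.86 = 0.927.

0.927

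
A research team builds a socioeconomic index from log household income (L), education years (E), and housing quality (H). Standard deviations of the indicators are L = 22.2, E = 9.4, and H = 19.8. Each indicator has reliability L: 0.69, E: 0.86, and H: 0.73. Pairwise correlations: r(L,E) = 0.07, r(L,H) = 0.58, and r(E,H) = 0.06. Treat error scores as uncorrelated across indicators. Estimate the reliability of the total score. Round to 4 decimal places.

0.8234

Var(L+E+H) = 22.2² + 9.4² + 19.8² + 2·[22.2·9.4·0.07 + 22.2·19.8·0.58 + 9.4·19.8·0.06] = 973.24 + 561.439 = 1534.68.
Under uncorrelated errors the observed covariances equal the true-score covariances, so only the own-variance terms attenuate.
True-score variance = [22.2²·0.69 + 9.4²·0.86 + 19.8²·0.73] + 561.439 = 702.238 + 561.439 = 1263.68.
Reliability = 1263.68 / 1534.68 = 0.8234.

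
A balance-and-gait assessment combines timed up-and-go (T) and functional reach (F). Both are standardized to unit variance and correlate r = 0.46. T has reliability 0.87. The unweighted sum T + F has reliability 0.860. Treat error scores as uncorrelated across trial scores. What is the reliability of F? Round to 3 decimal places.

0.721

Var(T+F) = 2 + 2·0.46 = 2.920.
True-score variance = ρ_T + ρ_F + 2·0.46, so 0.860 = (0.87 + ρ_F + 0.92) / 2.920.
ρ_F = 0.860·2.920 − 0.87 − 0.92 = 0.721.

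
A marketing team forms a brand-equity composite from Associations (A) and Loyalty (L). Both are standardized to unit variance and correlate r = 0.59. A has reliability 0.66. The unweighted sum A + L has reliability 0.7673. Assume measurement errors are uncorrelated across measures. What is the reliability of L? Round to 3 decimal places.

0.600

Var(A+L) = 2 + 2·0.59 = 3.180.
True-score variance = ρ_A + ρ_L + 2·0.59, so 0.7673 = (0.66 + ρ_L + 1.18) / 3.180.
ρ_L = 0.7673·3.180 − 0.66 − 1.18 = 0.600.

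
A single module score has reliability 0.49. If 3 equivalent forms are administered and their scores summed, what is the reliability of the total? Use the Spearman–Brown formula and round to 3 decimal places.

ρ_k = kρ / (1 + (k−1)ρ) = 3·0.49 / (1 + 2·0.49) = 1.470 / 1.980 = 0.742.

0.742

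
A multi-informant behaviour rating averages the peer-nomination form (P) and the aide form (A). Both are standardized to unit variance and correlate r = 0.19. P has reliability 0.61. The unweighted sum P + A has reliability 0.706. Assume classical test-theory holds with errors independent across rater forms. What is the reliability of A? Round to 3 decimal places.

0.690

Var(P+A) = 2 + 2·0.19 = 2.380.
True-score variance = ρ_P + ρ_A + 2·0.19, so 0.706 = (0.61 + ρ_A + 0.38) / 2.380.
ρ_A = 0.706·2.380 − 0.61 − 0.38 = 0.690.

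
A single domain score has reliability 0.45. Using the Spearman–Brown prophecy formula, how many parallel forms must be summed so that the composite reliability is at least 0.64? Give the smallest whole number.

k ≥ ρ*(1−ρ₁)/(ρ₁(1−ρ*)) = 0.64·0.55 / (0.45·0.36) = 2.173.
Smallest integer k = 3.

3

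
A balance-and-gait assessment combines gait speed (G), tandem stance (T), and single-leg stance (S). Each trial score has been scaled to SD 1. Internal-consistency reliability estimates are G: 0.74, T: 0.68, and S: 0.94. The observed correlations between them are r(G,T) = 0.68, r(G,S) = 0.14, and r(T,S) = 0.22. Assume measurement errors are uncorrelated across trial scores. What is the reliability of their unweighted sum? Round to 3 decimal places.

0.874

Var(G+T+S) = 3 + 2·[0.68 + 0.14 + 0.22] = 3 + 2.08 = 5.08.
Under uncorrelated errors the observed covariances equal the true-score covariances, so only the own-variance terms attenuate.
True-score variance = [0.74 + 0.68 + 0.94] + 2.08 = 2.36 + 2.08 = 4.44.
Reliability = 4.44 / 5.08 = 0.874.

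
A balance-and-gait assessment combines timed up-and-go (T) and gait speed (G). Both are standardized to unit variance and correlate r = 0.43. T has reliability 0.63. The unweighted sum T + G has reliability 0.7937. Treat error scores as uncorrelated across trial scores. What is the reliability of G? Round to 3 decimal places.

0.780

Var(T+G) = 2 + 2·0.43 = 2.860.
True-score variance = ρ_T + ρ_G + 2·0.43, so 0.7937 = (0.63 + ρ_G + 0.86) / 2.860.
ρ_G = 0.7937·2.860 − 0.63 − 0.86 = 0.780.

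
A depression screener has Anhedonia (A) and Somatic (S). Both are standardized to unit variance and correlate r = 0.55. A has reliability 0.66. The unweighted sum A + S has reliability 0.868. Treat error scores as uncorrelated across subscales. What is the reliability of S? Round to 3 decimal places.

0.931

Var(A+S) = 2 + 2·0.55 = 3.100.
True-score variance = ρ_A + ρ_S + 2·0.55, so 0.868 = (0.66 + ρ_S + 1.10) / 3.100.
ρ_S = 0.868·3.100 − 0.66 − 1.10 = 0.931.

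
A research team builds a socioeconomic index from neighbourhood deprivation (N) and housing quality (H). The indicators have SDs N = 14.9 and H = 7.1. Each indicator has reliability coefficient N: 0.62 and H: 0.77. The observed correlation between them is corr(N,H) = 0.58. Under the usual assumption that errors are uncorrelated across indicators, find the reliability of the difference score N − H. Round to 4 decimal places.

Var(N−H) = 14.9² + 7.1² − 2·14.9·7.1·0.58 = 272.42 − 122.716 = 149.704.
Because errors are independent across components, Cov(Tᵢ,Tⱼ) = Cov(Xᵢ,Xⱼ); the off-diagonal part of the true-score variance is the same as above.
True-score variance = [14.9²·0.62 + 7.1²·0.77] − 122.716 = 176.462 − 122.716 = 53.7455.
Reliability = 53.7455 / 149.704 = 0.3590.

0.3590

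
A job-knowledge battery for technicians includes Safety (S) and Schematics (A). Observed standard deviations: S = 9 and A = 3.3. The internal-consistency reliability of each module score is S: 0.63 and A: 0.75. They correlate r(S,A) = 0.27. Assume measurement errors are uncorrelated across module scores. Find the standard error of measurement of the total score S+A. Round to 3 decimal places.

Var(total) = 91.89 + 16.038 = 107.928.
True-score variance = 59.1975 + 16.038 = 75.2355, so reliability = 0.6971.
Error variance = 107.928 − 75.2355 = 32.6925; SEM = √32.6925 = 5.718.

5.718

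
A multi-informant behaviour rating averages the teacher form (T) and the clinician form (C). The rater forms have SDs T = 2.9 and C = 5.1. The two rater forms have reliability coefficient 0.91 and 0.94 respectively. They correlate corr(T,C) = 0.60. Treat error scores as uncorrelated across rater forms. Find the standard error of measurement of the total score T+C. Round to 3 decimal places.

1.522

Var(total) = 34.42 + 17.748 = 52.168.
True-score variance = 32.1025 + 17.748 = 49.8505, so reliability = 0.9556.
Error variance = 52.168 − 49.8505 = 2.3175; SEM = √2.3175 = 1.522.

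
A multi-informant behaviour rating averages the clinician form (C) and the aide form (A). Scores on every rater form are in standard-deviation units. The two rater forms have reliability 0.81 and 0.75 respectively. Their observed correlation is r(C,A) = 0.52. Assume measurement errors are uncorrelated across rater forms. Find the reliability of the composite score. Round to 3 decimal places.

0.855

Var(C+A) = 2 + 2·[0.52] = 2 + 1.04 = 3.04.
Under uncorrelated errors the observed covariances equal the true-score covariances, so only the own-variance terms attenuate.
True-score variance = [0.81 + 0.75] + 1.04 = 1.56 + 1.04 = 2.6.
Reliability = 2.6 / 3.04 = 0.855.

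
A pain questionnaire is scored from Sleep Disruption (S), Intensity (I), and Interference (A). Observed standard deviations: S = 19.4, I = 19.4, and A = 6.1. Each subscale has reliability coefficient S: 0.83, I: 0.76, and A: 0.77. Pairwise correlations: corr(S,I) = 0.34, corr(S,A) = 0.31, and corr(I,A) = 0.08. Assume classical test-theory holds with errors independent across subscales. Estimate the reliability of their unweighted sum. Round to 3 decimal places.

0.857

Var(S+I+A) = 19.4² + 19.4² + 6.1² + 2·[19.4·19.4·0.34 + 19.4·6.1·0.31 + 19.4·6.1·0.08] = 789.93 + 348.23 = 1138.16.
With uncorrelated errors the cross-covariances are all true-score covariance, so they carry over unchanged; only the diagonal terms shrink to ρᵢσᵢ².
True-score variance = [19.4²·0.83 + 19.4²·0.76 + 6.1²·0.77] + 348.23 = 627.064 + 348.23 = 975.294.
Reliability = 975.294 / 1138.16 = 0.857.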